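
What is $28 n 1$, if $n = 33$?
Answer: $924$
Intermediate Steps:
$28 n 1 = 28 \cdot 33 \cdot 1 = 924 \cdot 1 = 924$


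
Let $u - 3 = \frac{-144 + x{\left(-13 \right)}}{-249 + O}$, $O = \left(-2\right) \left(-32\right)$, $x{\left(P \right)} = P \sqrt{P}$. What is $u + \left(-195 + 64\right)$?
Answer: $- \frac{23536}{185} + \frac{13 i \sqrt{13}}{185} \approx -127.22 + 0.25336 i$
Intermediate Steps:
$x{\left(P \right)} = P^{\frac{3}{2}}$
$O = 64$
$u = \frac{699}{185} + \frac{13 i \sqrt{13}}{185}$ ($u = 3 + \frac{-144 + \left(-13\right)^{\frac{3}{2}}}{-249 + 64} = 3 + \frac{-144 - 13 i \sqrt{13}}{-185} = 3 + \left(-144 - 13 i \sqrt{13}\right) \left(- \frac{1}{185}\right) = 3 + \left(\frac{144}{185} + \frac{13 i \sqrt{13}}{185}\right) = \frac{699}{185} + \frac{13 i \sqrt{13}}{185} \approx 3.7784 + 0.25336 i$)
$u + \left(-195 + 64\right) = \left(\frac{699}{185} + \frac{13 i \sqrt{13}}{185}\right) + \left(-195 + 64\right) = \left(\frac{699}{185} + \frac{13 i \sqrt{13}}{185}\right) - 131 = - \frac{23536}{185} + \frac{13 i \sqrt{13}}{185}$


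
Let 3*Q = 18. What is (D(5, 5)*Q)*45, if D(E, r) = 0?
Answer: 0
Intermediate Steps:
Q = 6 (Q = (⅓)*18 = 6)
(D(5, 5)*Q)*45 = (0*6)*45 = 0*45 = 0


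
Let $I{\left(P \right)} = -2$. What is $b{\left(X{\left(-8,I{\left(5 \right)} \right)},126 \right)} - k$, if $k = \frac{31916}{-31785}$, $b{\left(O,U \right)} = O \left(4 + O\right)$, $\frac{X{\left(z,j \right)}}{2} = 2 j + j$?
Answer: $\frac{3083276}{31785} \approx 97.004$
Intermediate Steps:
$X{\left(z,j \right)} = 6 j$ ($X{\left(z,j \right)} = 2 \left(2 j + j\right) = 2 \cdot 3 j = 6 j$)
$k = - \frac{31916}{31785}$ ($k = 31916 \left(- \frac{1}{31785}\right) = - \frac{31916}{31785} \approx -1.0041$)
$b{\left(X{\left(-8,I{\left(5 \right)} \right)},126 \right)} - k = 6 \left(-2\right) \left(4 + 6 \left(-2\right)\right) - - \frac{31916}{31785} = - 12 \left(4 - 12\right) + \frac{31916}{31785} = \left(-12\right) \left(-8\right) + \frac{31916}{31785} = 96 + \frac{31916}{31785} = \frac{3083276}{31785}$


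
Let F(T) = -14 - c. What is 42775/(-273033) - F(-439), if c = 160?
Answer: 47464967/273033 ≈ 173.84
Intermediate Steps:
F(T) = -174 (F(T) = -14 - 1*160 = -14 - 160 = -174)
42775/(-273033) - F(-439) = 42775/(-273033) - 1*(-174) = 42775*(-1/273033) + 174 = -42775/273033 + 174 = 47464967/273033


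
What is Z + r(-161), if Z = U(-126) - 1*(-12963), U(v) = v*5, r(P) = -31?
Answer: 12302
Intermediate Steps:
U(v) = 5*v
Z = 12333 (Z = 5*(-126) - 1*(-12963) = -630 + 12963 = 12333)
Z + r(-161) = 12333 - 31 = 12302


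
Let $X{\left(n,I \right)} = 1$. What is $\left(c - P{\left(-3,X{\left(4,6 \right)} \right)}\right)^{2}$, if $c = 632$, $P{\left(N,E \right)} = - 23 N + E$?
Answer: $315844$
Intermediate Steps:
$P{\left(N,E \right)} = E - 23 N$
$\left(c - P{\left(-3,X{\left(4,6 \right)} \right)}\right)^{2} = \left(632 - \left(1 - -69\right)\right)^{2} = \left(632 - \left(1 + 69\right)\right)^{2} = \left(632 - 70\right)^{2} = 562^{2} = 315844$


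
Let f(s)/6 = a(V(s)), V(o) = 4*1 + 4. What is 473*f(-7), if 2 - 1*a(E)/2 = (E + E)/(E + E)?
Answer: 5676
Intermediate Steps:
V(o) = 8 (V(o) = 4 + 4 = 8)
a(E) = 2 (a(E) = 4 - 2*(E + E)/(E + E) = 4 - 2*2*E/(2*E) = 4 - 2*2*E*1/(2*E) = 4 - 2*1 = 4 - 2 = 2)
f(s) = 12 (f(s) = 6*2 = 12)
473*f(-7) = 473*12 = 5676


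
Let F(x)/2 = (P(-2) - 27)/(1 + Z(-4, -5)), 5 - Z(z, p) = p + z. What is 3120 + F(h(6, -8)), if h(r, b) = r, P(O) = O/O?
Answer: 46748/15 ≈ 3116.5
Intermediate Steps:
Z(z, p) = 5 - p - z (Z(z, p) = 5 - (p + z) = 5 + (-p - z) = 5 - p - z)
P(O) = 1
F(x) = -52/15 (F(x) = 2*((1 - 27)/(1 + (5 - 1*(-5) - 1*(-4)))) = 2*(-26/(1 + (5 + 5 + 4))) = 2*(-26/(1 + 14)) = 2*(-26/15) = -52/15)
3120 + F(h(6, -8)) = 3120 - 52/15 = 46748/15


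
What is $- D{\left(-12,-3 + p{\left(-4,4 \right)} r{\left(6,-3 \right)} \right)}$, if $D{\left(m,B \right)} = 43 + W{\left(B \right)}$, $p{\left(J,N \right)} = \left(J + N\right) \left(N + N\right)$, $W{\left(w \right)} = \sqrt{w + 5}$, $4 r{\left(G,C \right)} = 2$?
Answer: $-43 - \sqrt{2} \approx -44.414$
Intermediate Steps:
$r{\left(G,C \right)} = \frac{1}{2}$ ($r{\left(G,C \right)} = \frac{1}{4} \cdot 2 = \frac{1}{2}$)
$W{\left(w \right)} = \sqrt{5 + w}$
$p{\left(J,N \right)} = 2 N \left(J + N\right)$ ($p{\left(J,N \right)} = \left(J + N\right) 2 N = 2 N \left(J + N\right)$)
$D{\left(m,B \right)} = 43 + \sqrt{5 + B}$
$- D{\left(-12,-3 + p{\left(-4,4 \right)} r{\left(6,-3 \right)} \right)} = - (43 + \sqrt{5 - \left(3 - 2 \cdot 4 \left(-4 + 4\right) \frac{1}{2}\right)}) = - (43 + \sqrt{5 - \left(3 - 2 \cdot 4 \cdot 0 \cdot \frac{1}{2}\right)}) = - (43 + \sqrt{5 + \left(-3 + 0 \cdot \frac{1}{2}\right)}) = - (43 + \sqrt{5 + \left(-3 + 0\right)}) = - (43 + \sqrt{5 - 3}) = - (43 + \sqrt{2}) = -43 - \sqrt{2}$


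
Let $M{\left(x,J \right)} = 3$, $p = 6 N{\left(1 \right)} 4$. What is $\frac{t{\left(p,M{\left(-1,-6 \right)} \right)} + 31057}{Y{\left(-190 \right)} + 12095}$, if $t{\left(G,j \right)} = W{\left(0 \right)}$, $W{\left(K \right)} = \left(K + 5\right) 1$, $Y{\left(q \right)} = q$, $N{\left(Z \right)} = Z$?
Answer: $\frac{31062}{11905} \approx 2.6092$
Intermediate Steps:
$p = 24$ ($p = 6 \cdot 1 \cdot 4 = 6 \cdot 4 = 24$)
$W{\left(K \right)} = 5 + K$ ($W{\left(K \right)} = \left(5 + K\right) 1 = 5 + K$)
$t{\left(G,j \right)} = 5$ ($t{\left(G,j \right)} = 5 + 0 = 5$)
$\frac{t{\left(p,M{\left(-1,-6 \right)} \right)} + 31057}{Y{\left(-190 \right)} + 12095} = \frac{5 + 31057}{-190 + 12095} = \frac{31062}{11905}$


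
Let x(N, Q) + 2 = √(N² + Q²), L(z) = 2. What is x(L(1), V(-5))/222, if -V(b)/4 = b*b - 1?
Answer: -1/111 + √2305/111 ≈ 0.42352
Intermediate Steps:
V(b) = 4 - 4*b² (V(b) = -4*(b*b - 1) = -4*(b² - 1) = -4*(-1 + b²) = 4 - 4*b²)
x(N, Q) = -2 + √(N² + Q²)
x(L(1), V(-5))/222 = (-2 + √(2² + (4 - 4*(-5)²)²))/222 = (-2 + √(4 + (4 - 4*25)²))*(1/222) = (-2 + √(4 + (4 - 100)²))*(1/222) = (-2 + √(4 + (-96)²))*(1/222) = (-2 + √(4 + 9216))*(1/222) = (-2 + √9220)*(1/222) = (-2 + 2*√2305)*(1/222) = -1/111 + √2305/111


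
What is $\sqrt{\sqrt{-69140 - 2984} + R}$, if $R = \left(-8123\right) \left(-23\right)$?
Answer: $\sqrt{186829 + 2 i \sqrt{18031}} \approx 432.24 + 0.311 i$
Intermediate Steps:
$R = 186829$
$\sqrt{\sqrt{-69140 - 2984} + R} = \sqrt{\sqrt{-69140 - 2984} + 186829} = \sqrt{\sqrt{-72124} + 186829} = \sqrt{2 i \sqrt{18031} + 186829} = \sqrt{186829 + 2 i \sqrt{18031}}$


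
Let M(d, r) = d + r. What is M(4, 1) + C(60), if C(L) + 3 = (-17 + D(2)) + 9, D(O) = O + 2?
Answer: -2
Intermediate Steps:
D(O) = 2 + O
C(L) = -7 (C(L) = -3 + ((-17 + (2 + 2)) + 9) = -3 + ((-17 + 4) + 9) = -3 + (-13 + 9) = -3 - 4 = -7)
M(4, 1) + C(60) = (4 + 1) - 7 = 5 - 7 = -2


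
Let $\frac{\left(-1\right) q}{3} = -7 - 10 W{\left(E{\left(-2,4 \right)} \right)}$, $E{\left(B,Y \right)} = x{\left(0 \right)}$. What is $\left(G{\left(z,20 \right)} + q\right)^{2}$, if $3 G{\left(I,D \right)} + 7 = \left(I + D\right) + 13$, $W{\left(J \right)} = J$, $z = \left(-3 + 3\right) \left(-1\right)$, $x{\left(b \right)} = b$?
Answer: $\frac{7921}{9} \approx 880.11$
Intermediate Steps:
$E{\left(B,Y \right)} = 0$
$z = 0$ ($z = 0 \left(-1\right) = 0$)
$G{\left(I,D \right)} = 2 + \frac{D}{3} + \frac{I}{3}$ ($G{\left(I,D \right)} = - \frac{7}{3} + \frac{\left(I + D\right) + 13}{3} = - \frac{7}{3} + \frac{\left(D + I\right) + 13}{3} = - \frac{7}{3} + \frac{13 + D + I}{3} = - \frac{7}{3} + \left(\frac{13}{3} + \frac{D}{3} + \frac{I}{3}\right) = 2 + \frac{D}{3} + \frac{I}{3}$)
$q = 21$ ($q = - 3 \left(-7 - 0\right) = - 3 \left(-7 + 0\right) = \left(-3\right) \left(-7\right) = 21$)
$\left(G{\left(z,20 \right)} + q\right)^{2} = \left(\left(2 + \frac{1}{3} \cdot 20 + \frac{1}{3} \cdot 0\right) + 21\right)^{2} = \left(\left(2 + \frac{20}{3} + 0\right) + 21\right)^{2} = \left(\frac{26}{3} + 21\right)^{2} = \left(\frac{89}{3}\right)^{2} = \frac{7921}{9}$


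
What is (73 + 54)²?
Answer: 16129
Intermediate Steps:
(73 + 54)² = 127² = 16129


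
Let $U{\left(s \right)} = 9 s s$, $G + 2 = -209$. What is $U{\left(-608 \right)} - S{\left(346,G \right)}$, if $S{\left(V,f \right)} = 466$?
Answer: $3326510$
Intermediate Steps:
$G = -211$ ($G = -2 - 209 = -211$)
$U{\left(s \right)} = 9 s^{2}$
$U{\left(-608 \right)} - S{\left(346,G \right)} = 9 \left(-608\right)^{2} - 466 = 9 \cdot 369664 - 466 = 3326976 - 466 = 3326510$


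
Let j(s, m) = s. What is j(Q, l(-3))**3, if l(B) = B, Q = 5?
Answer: 125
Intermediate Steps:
j(Q, l(-3))**3 = 5**3 = 125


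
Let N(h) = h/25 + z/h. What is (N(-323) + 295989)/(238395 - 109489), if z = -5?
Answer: 2390006971/1040915950 ≈ 2.2961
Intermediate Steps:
N(h) = -5/h + h/25 (N(h) = h/25 - 5/h = -5/h + h/25)
(N(-323) + 295989)/(238395 - 109489) = ((-5/(-323) + (1/25)*(-323)) + 295989)/(238395 - 109489) = ((-5*(-1/323) - 323/25) + 295989)/128906 = ((5/323 - 323/25) + 295989)*(1/128906) = (-104204/8075 + 295989)*(1/128906) = (2390006971/8075)*(1/128906) = 2390006971/1040915950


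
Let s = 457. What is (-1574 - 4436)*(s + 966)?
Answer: -8552230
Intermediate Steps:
(-1574 - 4436)*(s + 966) = (-1574 - 4436)*(457 + 966) = -6010*1423 = -8552230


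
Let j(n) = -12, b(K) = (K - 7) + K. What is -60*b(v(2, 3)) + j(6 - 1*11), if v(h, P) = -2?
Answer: 648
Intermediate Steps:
b(K) = -7 + 2*K (b(K) = (-7 + K) + K = -7 + 2*K)
-60*b(v(2, 3)) + j(6 - 1*11) = -60*(-7 + 2*(-2)) - 12 = -60*(-7 - 4) - 12 = -60*(-11) - 12 = 660 - 12 = 648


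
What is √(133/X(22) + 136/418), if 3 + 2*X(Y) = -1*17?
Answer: 3*I*√6297170/2090 ≈ 3.602*I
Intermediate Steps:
X(Y) = -10 (X(Y) = -3/2 + (-1*17)/2 = -3/2 + (½)*(-17) = -3/2 - 17/2 = -10)
√(133/X(22) + 136/418) = √(133/(-10) + 136/418) = √(133*(-⅒) + 136*(1/418)) = √(-133/10 + 68/209) = √(-27117/2090) = 3*I*√6297170/2090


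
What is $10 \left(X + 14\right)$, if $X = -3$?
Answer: $110$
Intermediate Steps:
$10 \left(X + 14\right) = 10 \left(-3 + 14\right) = 10 \cdot 11 = 110$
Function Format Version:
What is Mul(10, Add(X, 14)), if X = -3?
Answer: 110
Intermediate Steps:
Mul(10, Add(X, 14)) = Mul(10, Add(-3, 14)) = Mul(10, 11) = 110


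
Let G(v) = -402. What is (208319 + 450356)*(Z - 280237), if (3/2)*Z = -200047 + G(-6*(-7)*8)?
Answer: -817816808075/3 ≈ -2.7261e+11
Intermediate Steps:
Z = -400898/3 (Z = 2*(-200047 - 402)/3 = (⅔)*(-200449) = -400898/3 ≈ -1.3363e+5)
(208319 + 450356)*(Z - 280237) = (208319 + 450356)*(-400898/3 - 280237) = 658675*(-1241609/3) = -817816808075/3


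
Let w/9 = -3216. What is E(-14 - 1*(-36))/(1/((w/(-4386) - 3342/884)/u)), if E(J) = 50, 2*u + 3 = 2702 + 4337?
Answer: 1339275/33431554 ≈ 0.040060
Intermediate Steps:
u = 3518 (u = -3/2 + (2702 + 4337)/2 = -3/2 + (½)*7039 = -3/2 + 7039/2 = 3518)
w = -28944 (w = 9*(-3216) = -28944)
E(-14 - 1*(-36))/(1/((w/(-4386) - 3342/884)/u)) = 50/(1/((-28944/(-4386) - 3342/884)/3518)) = 50/(1/((-28944*(-1/4386) - 3342*1/884)*(1/3518))) = 50/(1/((4824/731 - 1671/442)*(1/3518))) = 50/(1/((53571/19006)*(1/3518))) = 50/(1/(53571/66863108)) = 50/(66863108/53571) = 50*(53571/66863108) = 1339275/33431554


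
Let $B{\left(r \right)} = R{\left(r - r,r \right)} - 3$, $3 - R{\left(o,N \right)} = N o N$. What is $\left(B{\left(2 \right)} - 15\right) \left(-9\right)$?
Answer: $135$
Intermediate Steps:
$R{\left(o,N \right)} = 3 - o N^{2}$ ($R{\left(o,N \right)} = 3 - N o N = 3 - o N^{2}$)
$B{\left(r \right)} = 0$ ($B{\left(r \right)} = \left(3 - \left(r - r\right) r^{2}\right) - 3 = \left(3 - 0 r^{2}\right) - 3 = \left(3 + 0\right) - 3 = 3 - 3 = 0$)
$\left(B{\left(2 \right)} - 15\right) \left(-9\right) = \left(0 - 15\right) \left(-9\right) = \left(-15\right) \left(-9\right) = 135$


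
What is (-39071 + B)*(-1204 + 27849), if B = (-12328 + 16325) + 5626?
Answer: -784641960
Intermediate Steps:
B = 9623 (B = 3997 + 5626 = 9623)
(-39071 + B)*(-1204 + 27849) = (-39071 + 9623)*(-1204 + 27849) = -29448*26645 = -784641960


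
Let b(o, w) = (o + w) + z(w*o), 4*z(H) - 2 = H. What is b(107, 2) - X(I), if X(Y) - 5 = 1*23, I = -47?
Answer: 135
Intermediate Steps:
z(H) = ½ + H/4
b(o, w) = ½ + o + w + o*w/4 (b(o, w) = (o + w) + (½ + (w*o)/4) = (o + w) + (½ + (o*w)/4) = (o + w) + (½ + o*w/4) = ½ + o + w + o*w/4)
X(Y) = 28 (X(Y) = 5 + 1*23 = 5 + 23 = 28)
b(107, 2) - X(I) = (½ + 107 + 2 + (¼)*107*2) - 1*28 = (½ + 107 + 2 + 107/2) - 28 = 163 - 28 = 135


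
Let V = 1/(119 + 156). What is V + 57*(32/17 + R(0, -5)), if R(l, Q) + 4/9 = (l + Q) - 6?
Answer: -7644124/14025 ≈ -545.04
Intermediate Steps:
R(l, Q) = -58/9 + Q + l (R(l, Q) = -4/9 + ((l + Q) - 6) = -4/9 + ((Q + l) - 6) = -4/9 + (-6 + Q + l) = -58/9 + Q + l)
V = 1/275 ≈ 0.0036364
V + 57*(32/17 + R(0, -5)) = 1/275 + 57*(32/17 + (-58/9 - 5 + 0)) = 1/275 + 57*(32*(1/17) - 103/9) = 1/275 + 57*(32/17 - 103/9) = 1/275 + 57*(-1463/153) = 1/275 - 27797/51 = -7644124/14025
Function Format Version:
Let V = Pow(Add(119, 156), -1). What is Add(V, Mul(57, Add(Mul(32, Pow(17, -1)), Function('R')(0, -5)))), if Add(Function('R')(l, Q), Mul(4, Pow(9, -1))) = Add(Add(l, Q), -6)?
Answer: Rational(-7644124, 14025) ≈ -545.04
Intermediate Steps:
Function('R')(l, Q) = Add(Rational(-58, 9), Q, l) (Function('R')(l, Q) = Add(Rational(-4, 9), Add(Add(l, Q), -6)) = Add(Rational(-4, 9), Add(Add(Q, l), -6)) = Add(Rational(-4, 9), Add(-6, Q, l)) = Add(Rational(-58, 9), Q, l))
V = Rational(1, 275) (V = Pow(275, -1) = Rational(1, 275) ≈ 0.0036364)
Add(V, Mul(57, Add(Mul(32, Pow(17, -1)), Function('R')(0, -5)))) = Add(Rational(1, 275), Mul(57, Add(Mul(32, Pow(17, -1)), Add(Rational(-58, 9), -5, 0)))) = Add(Rational(1, 275), Mul(57, Add(Mul(32, Rational(1, 17)), Rational(-103, 9)))) = Add(Rational(1, 275), Mul(57, Add(Rational(32, 17), Rational(-103, 9)))) = Add(Rational(1, 275), Mul(57, Rational(-1463, 153))) = Add(Rational(1, 275), Rational(-27797, 51)) = Rational(-7644124, 14025)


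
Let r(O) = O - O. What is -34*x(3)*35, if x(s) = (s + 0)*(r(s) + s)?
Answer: -10710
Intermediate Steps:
r(O) = 0
x(s) = s² (x(s) = (s + 0)*(0 + s) = s*s = s²)
-34*x(3)*35 = -34*3²*35 = -34*9*35 = -306*35 = -10710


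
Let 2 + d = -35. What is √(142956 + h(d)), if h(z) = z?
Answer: √142919 ≈ 378.05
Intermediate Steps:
d = -37 (d = -2 - 35 = -37)
√(142956 + h(d)) = √(142956 - 37) = √142919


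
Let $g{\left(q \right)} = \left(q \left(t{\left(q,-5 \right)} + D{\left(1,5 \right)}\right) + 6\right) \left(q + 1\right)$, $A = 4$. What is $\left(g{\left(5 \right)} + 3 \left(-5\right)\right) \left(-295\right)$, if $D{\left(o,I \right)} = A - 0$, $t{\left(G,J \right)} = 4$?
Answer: $-76995$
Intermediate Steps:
$D{\left(o,I \right)} = 4$ ($D{\left(o,I \right)} = 4 - 0 = 4 + 0 = 4$)
$g{\left(q \right)} = \left(1 + q\right) \left(6 + 8 q\right)$ ($g{\left(q \right)} = \left(q \left(4 + 4\right) + 6\right) \left(q + 1\right) = \left(q 8 + 6\right) \left(1 + q\right) = \left(8 q + 6\right) \left(1 + q\right) = \left(6 + 8 q\right) \left(1 + q\right) = \left(1 + q\right) \left(6 + 8 q\right)$)
$\left(g{\left(5 \right)} + 3 \left(-5\right)\right) \left(-295\right) = \left(\left(6 + 8 \cdot 5^{2} + 14 \cdot 5\right) + 3 \left(-5\right)\right) \left(-295\right) = \left(\left(6 + 8 \cdot 25 + 70\right) - 15\right) \left(-295\right) = \left(\left(6 + 200 + 70\right) - 15\right) \left(-295\right) = \left(276 - 15\right) \left(-295\right) = 261 \left(-295\right) = -76995$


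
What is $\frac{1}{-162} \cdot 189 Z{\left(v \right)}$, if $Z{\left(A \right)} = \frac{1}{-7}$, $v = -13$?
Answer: $\frac{1}{6} \approx 0.16667$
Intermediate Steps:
$Z{\left(A \right)} = - \frac{1}{7}$
$\frac{1}{-162} \cdot 189 Z{\left(v \right)} = \frac{1}{-162} \cdot 189 \left(- \frac{1}{7}\right) = \left(- \frac{1}{162}\right) 189 \left(- \frac{1}{7}\right) = \left(- \frac{7}{6}\right) \left(- \frac{1}{7}\right) = \frac{1}{6}$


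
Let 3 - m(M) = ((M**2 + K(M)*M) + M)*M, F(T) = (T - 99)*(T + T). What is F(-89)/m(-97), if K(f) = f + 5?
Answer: 33464/1768895 ≈ 0.018918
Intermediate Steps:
K(f) = 5 + f
F(T) = 2*T*(-99 + T) (F(T) = (-99 + T)*(2*T) = 2*T*(-99 + T))
m(M) = 3 - M*(M + M**2 + M*(5 + M)) (m(M) = 3 - ((M**2 + (5 + M)*M) + M)*M = 3 - ((M**2 + M*(5 + M)) + M)*M = 3 - (M + M**2 + M*(5 + M))*M = 3 - M*(M + M**2 + M*(5 + M)))
F(-89)/m(-97) = (2*(-89)*(-99 - 89))/(3 - 6*(-97)**2 - 2*(-97)**3) = (2*(-89)*(-188))/(3 - 6*9409 - 2*(-912673)) = 33464/(3 - 56454 + 1825346) = 33464/1768895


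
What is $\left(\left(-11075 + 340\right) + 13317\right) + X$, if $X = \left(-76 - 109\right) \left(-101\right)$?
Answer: $21267$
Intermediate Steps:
$X = 18685$ ($X = \left(-185\right) \left(-101\right) = 18685$)
$\left(\left(-11075 + 340\right) + 13317\right) + X = \left(\left(-11075 + 340\right) + 13317\right) + 18685 = \left(-10735 + 13317\right) + 18685 = 2582 + 18685 = 21267$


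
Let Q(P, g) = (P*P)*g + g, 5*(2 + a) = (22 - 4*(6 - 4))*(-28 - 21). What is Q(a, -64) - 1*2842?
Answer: -31075274/25 ≈ -1.2430e+6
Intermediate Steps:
a = -696/5 (a = -2 + ((22 - 4*(6 - 4))*(-28 - 21))/5 = -2 + ((22 - 4*2)*(-49))/5 = -2 + ((22 - 8)*(-49))/5 = -2 + (14*(-49))/5 = -2 + (⅕)*(-686) = -2 - 686/5 = -696/5 ≈ -139.20)
Q(P, g) = g + g*P² (Q(P, g) = P²*g + g = g*P² + g = g + g*P²)
Q(a, -64) - 1*2842 = -64*(1 + (-696/5)²) - 1*2842 = -64*(1 + 484416/25) - 2842 = -64*484441/25 - 2842 = -31004224/25 - 2842 = -31075274/25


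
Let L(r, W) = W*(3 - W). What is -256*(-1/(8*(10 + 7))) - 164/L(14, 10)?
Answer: 2514/595 ≈ 4.2252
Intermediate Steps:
-256*(-1/(8*(10 + 7))) - 164/L(14, 10) = -256*(-1/(8*(10 + 7))) - 164*1/(10*(3 - 1*10)) = -256/((-8*17)) - 164*1/(10*(3 - 10)) = -256/(-136) - 164/(10*(-7)) = -256*(-1/136) - 164/(-70) = 32/17 - 164*(-1/70) = 32/17 + 82/35 = 2514/595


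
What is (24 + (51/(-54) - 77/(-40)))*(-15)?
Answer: -8993/24 ≈ -374.71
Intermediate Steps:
(24 + (51/(-54) - 77/(-40)))*(-15) = (24 + (51*(-1/54) - 77*(-1/40)))*(-15) = (24 + (-17/18 + 77/40))*(-15) = (24 + 353/360)*(-15) = (8993/360)*(-15) = -8993/24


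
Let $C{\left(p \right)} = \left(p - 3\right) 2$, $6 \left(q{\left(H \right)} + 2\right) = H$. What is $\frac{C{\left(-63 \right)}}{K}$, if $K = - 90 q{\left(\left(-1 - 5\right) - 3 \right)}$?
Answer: $- \frac{44}{105} \approx -0.41905$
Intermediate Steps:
$q{\left(H \right)} = -2 + \frac{H}{6}$
$C{\left(p \right)} = -6 + 2 p$ ($C{\left(p \right)} = \left(p - 3\right) 2 = \left(-3 + p\right) 2 = -6 + 2 p$)
$K = 315$ ($K = - 90 \left(-2 + \frac{\left(-1 - 5\right) - 3}{6}\right) = - 90 \left(-2 + \frac{-6 - 3}{6}\right) = - 90 \left(-2 + \frac{1}{6} \left(-9\right)\right) = - 90 \left(-2 - \frac{3}{2}\right) = \left(-90\right) \left(- \frac{7}{2}\right) = 315$)
$\frac{C{\left(-63 \right)}}{K} = \frac{-6 + 2 \left(-63\right)}{315} = \left(-6 - 126\right) \frac{1}{315} = \left(-132\right) \frac{1}{315} = - \frac{44}{105}$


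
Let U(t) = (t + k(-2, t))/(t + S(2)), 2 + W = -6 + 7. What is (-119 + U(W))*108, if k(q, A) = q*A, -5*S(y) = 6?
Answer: -141912/11 ≈ -12901.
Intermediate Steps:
S(y) = -6/5 (S(y) = -1/5*6 = -6/5)
k(q, A) = A*q
W = -1 (W = -2 + (-6 + 7) = -2 + 1 = -1)
U(t) = -t/(-6/5 + t) (U(t) = (t + t*(-2))/(t - 6/5) = (t - 2*t)/(-6/5 + t) = (-t)/(-6/5 + t) = -t/(-6/5 + t))
(-119 + U(W))*108 = (-119 - 5*(-1)/(-6 + 5*(-1)))*108 = (-119 - 5*(-1)/(-6 - 5))*108 = (-119 - 5*(-1)/(-11))*108 = (-119 - 5*(-1)*(-1/11))*108 = (-119 - 5/11)*108 = -1314/11*108 = -141912/11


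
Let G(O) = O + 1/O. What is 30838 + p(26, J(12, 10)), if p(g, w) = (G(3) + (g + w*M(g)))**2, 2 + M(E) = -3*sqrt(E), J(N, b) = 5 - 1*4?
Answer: 286372/9 - 164*sqrt(26) ≈ 30983.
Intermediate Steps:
J(N, b) = 1 (J(N, b) = 5 - 4 = 1)
M(E) = -2 - 3*sqrt(E)
p(g, w) = (10/3 + g + w*(-2 - 3*sqrt(g)))**2 (p(g, w) = ((3 + 1/3) + (g + w*(-2 - 3*sqrt(g))))**2 = (10/3 + (g + w*(-2 - 3*sqrt(g))))**2 = (10/3 + g + w*(-2 - 3*sqrt(g)))**2)
30838 + p(26, J(12, 10)) = 30838 + (10 + 3*26 - 3*1*(2 + 3*sqrt(26)))**2/9 = 30838 + (10 + 78 + (-6 - 9*sqrt(26)))**2/9 = 30838 + (82 - 9*sqrt(26))**2/9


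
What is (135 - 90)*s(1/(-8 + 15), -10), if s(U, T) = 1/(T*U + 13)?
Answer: 35/9 ≈ 3.8889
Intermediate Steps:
s(U, T) = 1/(13 + T*U)
(135 - 90)*s(1/(-8 + 15), -10) = (135 - 90)/(13 - 10/(-8 + 15)) = 45/(13 - 10/7) = 45/(81/7) = 45*(7/81) = 35/9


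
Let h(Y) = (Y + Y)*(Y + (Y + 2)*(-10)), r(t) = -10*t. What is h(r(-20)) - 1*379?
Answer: -728379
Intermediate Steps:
h(Y) = 2*Y*(-20 - 9*Y) (h(Y) = (2*Y)*(Y + (2 + Y)*(-10)) = (2*Y)*(Y + (-20 - 10*Y)) = (2*Y)*(-20 - 9*Y) = 2*Y*(-20 - 9*Y))
h(r(-20)) - 1*379 = -2*(-10*(-20))*(20 + 9*(-10*(-20))) - 1*379 = -2*200*(20 + 9*200) - 379 = -2*200*(20 + 1800) - 379 = -2*200*1820 - 379 = -728000 - 379 = -728379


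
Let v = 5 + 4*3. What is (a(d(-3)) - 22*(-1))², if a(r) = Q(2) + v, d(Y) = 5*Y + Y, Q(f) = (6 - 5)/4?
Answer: 24649/16 ≈ 1540.6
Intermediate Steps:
Q(f) = ¼ (Q(f) = 1*(¼) = ¼)
v = 17 (v = 5 + 12 = 17)
d(Y) = 6*Y
a(r) = 69/4 (a(r) = ¼ + 17 = 69/4)
(a(d(-3)) - 22*(-1))² = (69/4 - 22*(-1))² = (69/4 + 22)² = (157/4)² = 24649/16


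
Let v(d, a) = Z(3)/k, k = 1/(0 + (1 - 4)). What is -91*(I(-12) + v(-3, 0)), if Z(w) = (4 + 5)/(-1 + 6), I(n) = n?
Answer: 7917/5 ≈ 1583.4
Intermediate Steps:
Z(w) = 9/5
k = -⅓ (k = 1/(0 - 3) = 1/(-3) = -⅓ ≈ -0.33333)
v(d, a) = -27/5 (v(d, a) = 9/(5*(-⅓)) = (9/5)*(-3) = -27/5)
-91*(I(-12) + v(-3, 0)) = -91*(-12 - 27/5) = -91*(-87/5) = 7917/5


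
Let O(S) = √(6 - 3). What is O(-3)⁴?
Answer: 9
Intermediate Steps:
O(S) = √3
O(-3)⁴ = (√3)⁴ = 9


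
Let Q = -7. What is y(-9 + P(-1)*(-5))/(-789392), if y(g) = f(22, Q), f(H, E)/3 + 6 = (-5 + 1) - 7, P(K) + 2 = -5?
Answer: 51/789392 ≈ 6.4607e-5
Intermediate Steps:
P(K) = -7 (P(K) = -2 - 5 = -7)
f(H, E) = -51 (f(H, E) = -18 + 3*((-5 + 1) - 7) = -18 + 3*(-4 - 7) = -18 + 3*(-11) = -18 - 33 = -51)
y(g) = -51
y(-9 + P(-1)*(-5))/(-789392) = -51/(-789392) = -51*(-1/789392) = 51/789392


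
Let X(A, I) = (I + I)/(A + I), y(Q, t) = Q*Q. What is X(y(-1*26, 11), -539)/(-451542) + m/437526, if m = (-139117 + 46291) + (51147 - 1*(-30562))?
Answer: -16362854945/644426357562 ≈ -0.025391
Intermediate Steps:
y(Q, t) = Q²
X(A, I) = 2*I/(A + I) (X(A, I) = (2*I)/(A + I) = 2*I/(A + I))
m = -11117 (m = -92826 + (51147 + 30562) = -92826 + 81709 = -11117)
X(y(-1*26, 11), -539)/(-451542) + m/437526 = (2*(-539)/((-1*26)² - 539))/(-451542) - 11117/437526 = (2*(-539)/((-26)² - 539))*(-1/451542) - 11117*1/437526 = (2*(-539)/(676 - 539))*(-1/451542) - 11117/437526 = (2*(-539)/137)*(-1/451542) - 11117/437526 = (2*(-539)*(1/137))*(-1/451542) - 11117/437526 = -1078/137*(-1/451542) - 11117/437526 = 77/4418661 - 11117/437526 = -16362854945/644426357562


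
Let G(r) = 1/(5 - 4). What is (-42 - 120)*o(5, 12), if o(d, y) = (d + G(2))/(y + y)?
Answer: -81/2 ≈ -40.500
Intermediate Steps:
G(r) = 1 (G(r) = 1/1 = 1)
o(d, y) = (1 + d)/(2*y) (o(d, y) = (d + 1)/(y + y) = (1 + d)/((2*y)) = (1 + d)*(1/(2*y)) = (1 + d)/(2*y))
(-42 - 120)*o(5, 12) = (-42 - 120)*((½)*(1 + 5)/12) = -81*6/12 = -162*¼ = -81/2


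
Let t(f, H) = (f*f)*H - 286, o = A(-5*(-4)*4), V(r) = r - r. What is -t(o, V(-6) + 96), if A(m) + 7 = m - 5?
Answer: -443618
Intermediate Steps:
V(r) = 0
A(m) = -12 + m (A(m) = -7 + (m - 5) = -7 + (-5 + m) = -12 + m)
o = 68 (o = -12 - 5*(-4)*4 = -12 + 20*4 = -12 + 80 = 68)
t(f, H) = -286 + H*f**2 (t(f, H) = f**2*H - 286 = H*f**2 - 286 = -286 + H*f**2)
-t(o, V(-6) + 96) = -(-286 + (0 + 96)*68**2) = -(-286 + 96*4624) = -(-286 + 443904) = -1*443618 = -443618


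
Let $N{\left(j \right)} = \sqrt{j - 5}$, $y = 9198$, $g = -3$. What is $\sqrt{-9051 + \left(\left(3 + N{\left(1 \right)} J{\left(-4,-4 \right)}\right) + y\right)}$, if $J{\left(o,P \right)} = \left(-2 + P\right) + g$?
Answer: $\sqrt{150 - 18 i} \approx 12.269 - 0.73353 i$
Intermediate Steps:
$J{\left(o,P \right)} = -5 + P$ ($J{\left(o,P \right)} = \left(-2 + P\right) - 3 = -5 + P$)
$N{\left(j \right)} = \sqrt{-5 + j}$
$\sqrt{-9051 + \left(\left(3 + N{\left(1 \right)} J{\left(-4,-4 \right)}\right) + y\right)} = \sqrt{-9051 + \left(\left(3 + \sqrt{-5 + 1} \left(-5 - 4\right)\right) + 9198\right)} = \sqrt{-9051 + \left(\left(3 + \sqrt{-4} \left(-9\right)\right) + 9198\right)} = \sqrt{-9051 + \left(\left(3 + 2 i \left(-9\right)\right) + 9198\right)} = \sqrt{-9051 + \left(\left(3 - 18 i\right) + 9198\right)} = \sqrt{-9051 + \left(9201 - 18 i\right)} = \sqrt{150 - 18 i}$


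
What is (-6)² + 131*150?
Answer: 19686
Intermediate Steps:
(-6)² + 131*150 = 36 + 19650 = 19686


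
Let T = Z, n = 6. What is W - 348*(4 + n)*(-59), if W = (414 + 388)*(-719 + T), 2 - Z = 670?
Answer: -907054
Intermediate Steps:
Z = -668 (Z = 2 - 1*670 = 2 - 670 = -668)
T = -668
W = -1112374 (W = (414 + 388)*(-719 - 668) = 802*(-1387) = -1112374)
W - 348*(4 + n)*(-59) = -1112374 - 348*(4 + 6)*(-59) = -1112374 - 3480*(-59) = -1112374 - 348*(-590) = -1112374 + 205320 = -907054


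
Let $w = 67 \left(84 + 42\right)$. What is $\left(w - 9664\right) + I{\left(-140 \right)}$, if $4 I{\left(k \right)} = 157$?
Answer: $- \frac{4731}{4} \approx -1182.8$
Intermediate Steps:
$I{\left(k \right)} = \frac{157}{4}$ ($I{\left(k \right)} = \frac{1}{4} \cdot 157 = \frac{157}{4}$)
$w = 8442$ ($w = 67 \cdot 126 = 8442$)
$\left(w - 9664\right) + I{\left(-140 \right)} = \left(8442 - 9664\right) + \frac{157}{4} = -1222 + \frac{157}{4} = - \frac{4731}{4}$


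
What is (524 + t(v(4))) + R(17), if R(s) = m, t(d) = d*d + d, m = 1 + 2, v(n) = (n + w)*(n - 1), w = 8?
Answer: 1859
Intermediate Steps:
v(n) = (-1 + n)*(8 + n) (v(n) = (n + 8)*(n - 1) = (8 + n)*(-1 + n) = (-1 + n)*(8 + n))
m = 3
t(d) = d + d**2 (t(d) = d**2 + d = d + d**2)
R(s) = 3
(524 + t(v(4))) + R(17) = (524 + (-8 + 4**2 + 7*4)*(1 + (-8 + 4**2 + 7*4))) + 3 = (524 + (-8 + 16 + 28)*(1 + (-8 + 16 + 28))) + 3 = (524 + 36*(1 + 36)) + 3 = (524 + 36*37) + 3 = (524 + 1332) + 3 = 1856 + 3 = 1859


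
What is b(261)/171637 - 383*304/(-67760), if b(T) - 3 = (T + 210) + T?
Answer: 1252115174/726882695 ≈ 1.7226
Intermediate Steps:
b(T) = 213 + 2*T (b(T) = 3 + ((T + 210) + T) = 3 + ((210 + T) + T) = 3 + (210 + 2*T) = 213 + 2*T)
b(261)/171637 - 383*304/(-67760) = (213 + 2*261)/171637 - 383*304/(-67760) = (213 + 522)*(1/171637) - 116432*(-1/67760) = 735*(1/171637) + 7277/4235 = 735/171637 + 7277/4235 = 1252115174/726882695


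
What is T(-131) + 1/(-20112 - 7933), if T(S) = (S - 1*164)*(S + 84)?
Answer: 388843924/28045 ≈ 13865.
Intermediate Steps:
T(S) = (-164 + S)*(84 + S) (T(S) = (S - 164)*(84 + S) = (-164 + S)*(84 + S))
T(-131) + 1/(-20112 - 7933) = (-13776 + (-131)**2 - 80*(-131)) + 1/(-20112 - 7933) = (-13776 + 17161 + 10480) + 1/(-28045) = 13865 - 1/28045 = 388843924/28045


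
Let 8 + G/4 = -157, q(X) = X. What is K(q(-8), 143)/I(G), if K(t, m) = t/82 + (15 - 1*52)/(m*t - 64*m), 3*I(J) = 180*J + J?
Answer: 39667/16809455520 ≈ 2.3598e-6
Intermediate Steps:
G = -660 (G = -32 + 4*(-157) = -32 - 628 = -660)
I(J) = 181*J/3 (I(J) = (180*J + J)/3 = (181*J)/3 = 181*J/3)
K(t, m) = -37/(-64*m + m*t) + t/82 (K(t, m) = t*(1/82) + (15 - 52)/(-64*m + m*t) = t/82 - 37/(-64*m + m*t) = -37/(-64*m + m*t) + t/82)
K(q(-8), 143)/I(G) = ((1/82)*(-3034 + 143*(-8)² - 64*143*(-8))/(143*(-64 - 8)))/(((181/3)*(-660))) = ((1/82)*(1/143)*(-3034 + 143*64 + 73216)/(-72))/(-39820) = ((1/82)*(1/143)*(-1/72)*(-3034 + 9152 + 73216))*(-1/39820) = ((1/82)*(1/143)*(-1/72)*79334)*(-1/39820) = -39667/422136*(-1/39820) = 39667/16809455520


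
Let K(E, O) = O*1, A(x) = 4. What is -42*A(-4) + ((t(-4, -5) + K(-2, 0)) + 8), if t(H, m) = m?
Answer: -165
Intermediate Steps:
K(E, O) = O
-42*A(-4) + ((t(-4, -5) + K(-2, 0)) + 8) = -42*4 + ((-5 + 0) + 8) = -168 + (-5 + 8) = -168 + 3 = -165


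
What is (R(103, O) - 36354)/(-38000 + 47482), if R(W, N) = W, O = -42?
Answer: -36251/9482 ≈ -3.8231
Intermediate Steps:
(R(103, O) - 36354)/(-38000 + 47482) = (103 - 36354)/(-38000 + 47482) = -36251/9482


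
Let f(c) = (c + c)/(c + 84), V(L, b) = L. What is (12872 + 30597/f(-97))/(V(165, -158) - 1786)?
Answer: -2894929/314474 ≈ -9.2056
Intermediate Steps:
f(c) = 2*c/(84 + c) (f(c) = (2*c)/(84 + c) = 2*c/(84 + c))
(12872 + 30597/f(-97))/(V(165, -158) - 1786) = (12872 + 30597/((2*(-97)/(84 - 97))))/(165 - 1786) = (12872 + 30597/((2*(-97)/(-13))))/(-1621) = (12872 + 30597/((2*(-97)*(-1/13))))*(-1/1621) = (12872 + 30597/(194/13))*(-1/1621) = (12872 + 30597*(13/194))*(-1/1621) = (12872 + 397761/194)*(-1/1621) = (2894929/194)*(-1/1621) = -2894929/314474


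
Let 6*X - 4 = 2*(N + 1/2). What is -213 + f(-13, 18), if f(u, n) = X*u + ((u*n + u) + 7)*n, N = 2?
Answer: -9105/2 ≈ -4552.5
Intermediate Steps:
X = 3/2 (X = ⅔ + (2*(2 + 1/2))/6 = ⅔ + (2*(2 + ½))/6 = ⅔ + (2*(5/2))/6 = ⅔ + (⅙)*5 = ⅔ + ⅚ = 3/2 ≈ 1.5000)
f(u, n) = 3*u/2 + n*(7 + u + n*u) (f(u, n) = 3*u/2 + ((u*n + u) + 7)*n = 3*u/2 + ((n*u + u) + 7)*n = 3*u/2 + ((u + n*u) + 7)*n = 3*u/2 + (7 + u + n*u)*n = 3*u/2 + n*(7 + u + n*u))
-213 + f(-13, 18) = -213 + (7*18 + (3/2)*(-13) + 18*(-13) - 13*18²) = -213 + (126 - 39/2 - 234 - 13*324) = -213 + (126 - 39/2 - 234 - 4212) = -213 - 8679/2 = -9105/2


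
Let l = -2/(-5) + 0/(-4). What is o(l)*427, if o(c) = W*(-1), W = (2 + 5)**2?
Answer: -20923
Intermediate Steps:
W = 49 (W = 7**2 = 49)
l = 2/5 (l = -2*(-1/5) + 0*(-1/4) = 2/5 + 0 = 2/5 ≈ 0.40000)
o(c) = -49 (o(c) = 49*(-1) = -49)
o(l)*427 = -49*427 = -20923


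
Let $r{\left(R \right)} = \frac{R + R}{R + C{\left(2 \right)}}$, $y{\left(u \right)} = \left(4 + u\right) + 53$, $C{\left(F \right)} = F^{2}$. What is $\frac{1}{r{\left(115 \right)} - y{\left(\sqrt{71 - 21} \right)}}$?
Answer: $- \frac{779807}{42233759} + \frac{70805 \sqrt{2}}{42233759} \approx -0.016093$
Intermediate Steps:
$y{\left(u \right)} = 57 + u$
$r{\left(R \right)} = \frac{2 R}{4 + R}$ ($r{\left(R \right)} = \frac{R + R}{R + 2^{2}} = \frac{2 R}{R + 4} = \frac{2 R}{4 + R}$)
$\frac{1}{r{\left(115 \right)} - y{\left(\sqrt{71 - 21} \right)}} = \frac{1}{2 \cdot 115 \frac{1}{4 + 115} - \left(57 + \sqrt{71 - 21}\right)} = \frac{1}{2 \cdot 115 \cdot \frac{1}{119} - \left(57 + \sqrt{50}\right)} = \frac{1}{2 \cdot 115 \cdot \frac{1}{119} - \left(57 + 5 \sqrt{2}\right)} = \frac{1}{\frac{230}{119} - \left(57 + 5 \sqrt{2}\right)} = \frac{1}{- \frac{6553}{119} - 5 \sqrt{2}}$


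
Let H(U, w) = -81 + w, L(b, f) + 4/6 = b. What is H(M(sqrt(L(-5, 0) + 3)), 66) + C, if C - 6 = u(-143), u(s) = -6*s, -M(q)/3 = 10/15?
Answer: 849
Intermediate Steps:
L(b, f) = -2/3 + b
M(q) = -2 (M(q) = -30/15 = -3*2/3 = -2)
C = 864 (C = 6 - 6*(-143) = 6 + 858 = 864)
H(M(sqrt(L(-5, 0) + 3)), 66) + C = (-81 + 66) + 864 = -15 + 864 = 849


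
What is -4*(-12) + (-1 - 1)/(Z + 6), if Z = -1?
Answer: 238/5 ≈ 47.600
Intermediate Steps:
-4*(-12) + (-1 - 1)/(Z + 6) = -4*(-12) + (-1 - 1)/(-1 + 6) = 48 - 2/5 = 238/5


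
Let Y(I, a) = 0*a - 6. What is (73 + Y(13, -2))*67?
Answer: 4489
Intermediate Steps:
Y(I, a) = -6 (Y(I, a) = 0 - 6 = -6)
(73 + Y(13, -2))*67 = (73 - 6)*67 = 67*67 = 4489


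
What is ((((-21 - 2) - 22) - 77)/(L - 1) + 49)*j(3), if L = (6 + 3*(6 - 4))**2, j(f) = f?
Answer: 20655/143 ≈ 144.44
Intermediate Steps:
L = 144 (L = (6 + 3*2)**2 = (6 + 6)**2 = 12**2 = 144)
((((-21 - 2) - 22) - 77)/(L - 1) + 49)*j(3) = ((((-21 - 2) - 22) - 77)/(144 - 1) + 49)*3 = (((-23 - 22) - 77)/143 + 49)*3 = ((-45 - 77)*(1/143) + 49)*3 = (-122*1/143 + 49)*3 = (-122/143 + 49)*3 = (6885/143)*3 = 20655/143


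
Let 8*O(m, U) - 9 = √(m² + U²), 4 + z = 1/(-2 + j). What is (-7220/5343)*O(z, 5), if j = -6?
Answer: -5415/3562 - 1805*√2689/85488 ≈ -2.6151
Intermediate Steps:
z = -33/8 (z = -4 + 1/(-2 - 6) = -4 + 1/(-8) = -4 - ⅛ = -33/8 ≈ -4.1250)
O(m, U) = 9/8 + √(U² + m²)/8 (O(m, U) = 9/8 + √(m² + U²)/8 = 9/8 + √(U² + m²)/8)
(-7220/5343)*O(z, 5) = (-7220/5343)*(9/8 + √(5² + (-33/8)²)/8) = (-7220*1/5343)*(9/8 + √(25 + 1089/64)/8) = -7220*(9/8 + √(2689/64)/8)/5343 = -7220*(9/8 + (√2689/8)/8)/5343 = -7220*(9/8 + √2689/64)/5343 = -5415/3562 - 1805*√2689/85488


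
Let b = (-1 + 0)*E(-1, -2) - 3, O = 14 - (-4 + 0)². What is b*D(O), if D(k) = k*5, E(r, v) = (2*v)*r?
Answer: 70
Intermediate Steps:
O = -2 (O = 14 - 1*(-4)² = 14 - 1*16 = 14 - 16 = -2)
E(r, v) = 2*r*v
D(k) = 5*k
b = -7 (b = (-1 + 0)*(2*(-1)*(-2)) - 3 = -1*4 - 3 = -4 - 3 = -7)
b*D(O) = -35*(-2) = -7*(-10) = 70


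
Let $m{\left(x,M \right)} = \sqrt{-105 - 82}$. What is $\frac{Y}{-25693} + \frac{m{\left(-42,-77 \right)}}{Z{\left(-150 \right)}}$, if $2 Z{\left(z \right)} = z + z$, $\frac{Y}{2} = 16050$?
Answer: $- \frac{32100}{25693} - \frac{i \sqrt{187}}{150} \approx -1.2494 - 0.091165 i$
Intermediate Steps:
$Y = 32100$ ($Y = 2 \cdot 16050 = 32100$)
$m{\left(x,M \right)} = i \sqrt{187}$ ($m{\left(x,M \right)} = \sqrt{-187} = i \sqrt{187}$)
$Z{\left(z \right)} = z$ ($Z{\left(z \right)} = \frac{z + z}{2} = \frac{2 z}{2} = z$)
$\frac{Y}{-25693} + \frac{m{\left(-42,-77 \right)}}{Z{\left(-150 \right)}} = \frac{32100}{-25693} + \frac{i \sqrt{187}}{-150} = 32100 \left(- \frac{1}{25693}\right) + i \sqrt{187} \left(- \frac{1}{150}\right) = - \frac{32100}{25693} - \frac{i \sqrt{187}}{150}$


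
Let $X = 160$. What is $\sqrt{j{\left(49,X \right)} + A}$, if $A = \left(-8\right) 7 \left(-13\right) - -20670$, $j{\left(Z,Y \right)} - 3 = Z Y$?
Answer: $171$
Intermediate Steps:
$j{\left(Z,Y \right)} = 3 + Y Z$ ($j{\left(Z,Y \right)} = 3 + Z Y = 3 + Y Z$)
$A = 21398$ ($A = \left(-56\right) \left(-13\right) + 20670 = 728 + 20670 = 21398$)
$\sqrt{j{\left(49,X \right)} + A} = \sqrt{\left(3 + 160 \cdot 49\right) + 21398} = \sqrt{\left(3 + 7840\right) + 21398} = \sqrt{7843 + 21398} = \sqrt{29241} = 171$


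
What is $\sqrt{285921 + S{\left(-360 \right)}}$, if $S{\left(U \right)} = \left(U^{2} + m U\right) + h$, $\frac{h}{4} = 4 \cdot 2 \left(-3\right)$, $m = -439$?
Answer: $\sqrt{573465} \approx 757.27$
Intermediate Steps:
$h = -96$ ($h = 4 \cdot 4 \cdot 2 \left(-3\right) = 4 \cdot 8 \left(-3\right) = 4 \left(-24\right) = -96$)
$S{\left(U \right)} = -96 + U^{2} - 439 U$ ($S{\left(U \right)} = \left(U^{2} - 439 U\right) - 96 = -96 + U^{2} - 439 U$)
$\sqrt{285921 + S{\left(-360 \right)}} = \sqrt{285921 - \left(-157944 - 129600\right)} = \sqrt{285921 + \left(-96 + 129600 + 158040\right)} = \sqrt{285921 + 287544} = \sqrt{573465}$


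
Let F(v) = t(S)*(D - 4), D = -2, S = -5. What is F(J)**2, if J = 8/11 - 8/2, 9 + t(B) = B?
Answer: 7056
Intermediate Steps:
t(B) = -9 + B
J = -36/11 (J = 8*(1/11) - 8*1/2 = 8/11 - 4 = -36/11 ≈ -3.2727)
F(v) = 84 (F(v) = (-9 - 5)*(-2 - 4) = -14*(-6) = 84)
F(J)**2 = 84**2 = 7056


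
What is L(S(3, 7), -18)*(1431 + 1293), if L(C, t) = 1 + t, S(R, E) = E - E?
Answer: -46308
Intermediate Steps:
S(R, E) = 0
L(S(3, 7), -18)*(1431 + 1293) = (1 - 18)*(1431 + 1293) = -17*2724 = -46308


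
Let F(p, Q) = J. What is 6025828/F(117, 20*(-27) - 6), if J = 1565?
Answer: 6025828/1565 ≈ 3850.4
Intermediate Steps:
F(p, Q) = 1565
6025828/F(117, 20*(-27) - 6) = 6025828/1565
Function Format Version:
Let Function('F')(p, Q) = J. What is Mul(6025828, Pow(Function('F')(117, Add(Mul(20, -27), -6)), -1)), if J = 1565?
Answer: Rational(6025828, 1565) ≈ 3850.4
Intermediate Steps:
Function('F')(p, Q) = 1565
Mul(6025828, Pow(Function('F')(117, Add(Mul(20, -27), -6)), -1)) = Mul(6025828, Pow(1565, -1)) = Mul(6025828, Rational(1, 1565)) = Rational(6025828, 1565)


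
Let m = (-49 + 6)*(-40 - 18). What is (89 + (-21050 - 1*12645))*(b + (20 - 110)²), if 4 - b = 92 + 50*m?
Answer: 3921416928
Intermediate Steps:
m = 2494 (m = -43*(-58) = 2494)
b = -124788 (b = 4 - (92 + 50*2494) = 4 - (92 + 124700) = 4 - 1*124792 = 4 - 124792 = -124788)
(89 + (-21050 - 1*12645))*(b + (20 - 110)²) = (89 + (-21050 - 1*12645))*(-124788 + (20 - 110)²) = (89 + (-21050 - 12645))*(-124788 + (-90)²) = (89 - 33695)*(-124788 + 8100) = -33606*(-116688) = 3921416928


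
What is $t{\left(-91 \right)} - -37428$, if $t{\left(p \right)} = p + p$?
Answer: $37246$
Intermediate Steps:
$t{\left(p \right)} = 2 p$
$t{\left(-91 \right)} - -37428 = 2 \left(-91\right) - -37428 = -182 + 37428 = 37246$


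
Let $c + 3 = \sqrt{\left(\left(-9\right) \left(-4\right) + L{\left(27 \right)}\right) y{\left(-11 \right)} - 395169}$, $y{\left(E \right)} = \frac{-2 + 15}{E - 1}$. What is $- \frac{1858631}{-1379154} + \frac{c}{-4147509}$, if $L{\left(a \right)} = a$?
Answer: $\frac{2569564312547}{1906684542462} - \frac{i \sqrt{175661}}{2765006} \approx 1.3477 - 0.00015158 i$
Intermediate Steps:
$y{\left(E \right)} = \frac{13}{-1 + E}$
$c = -3 + \frac{3 i \sqrt{175661}}{2}$ ($c = -3 + \sqrt{\left(\left(-9\right) \left(-4\right) + 27\right) \frac{13}{-1 - 11} - 395169} = -3 + \sqrt{\left(36 + 27\right) \frac{13}{-12} - 395169} = -3 + \sqrt{63 \cdot 13 \left(- \frac{1}{12}\right) - 395169} = -3 + \sqrt{63 \left(- \frac{13}{12}\right) - 395169} = -3 + \sqrt{- \frac{273}{4} - 395169} = -3 + \sqrt{- \frac{1580949}{4}} = -3 + \frac{3 i \sqrt{175661}}{2} \approx -3.0 + 628.68 i$)
$- \frac{1858631}{-1379154} + \frac{c}{-4147509} = - \frac{1858631}{-1379154} + \frac{-3 + \frac{3 i \sqrt{175661}}{2}}{-4147509} = \left(-1858631\right) \left(- \frac{1}{1379154}\right) + \left(-3 + \frac{3 i \sqrt{175661}}{2}\right) \left(- \frac{1}{4147509}\right) = \frac{1858631}{1379154} + \left(\frac{1}{1382503} - \frac{i \sqrt{175661}}{2765006}\right) = \frac{2569564312547}{1906684542462} - \frac{i \sqrt{175661}}{2765006}$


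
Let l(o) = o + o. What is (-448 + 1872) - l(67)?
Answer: 1290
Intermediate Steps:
l(o) = 2*o
(-448 + 1872) - l(67) = (-448 + 1872) - 2*67 = 1424 - 1*134 = 1424 - 134 = 1290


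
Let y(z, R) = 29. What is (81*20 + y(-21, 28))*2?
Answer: 3298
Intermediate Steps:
(81*20 + y(-21, 28))*2 = (81*20 + 29)*2 = (1620 + 29)*2 = 1649*2 = 3298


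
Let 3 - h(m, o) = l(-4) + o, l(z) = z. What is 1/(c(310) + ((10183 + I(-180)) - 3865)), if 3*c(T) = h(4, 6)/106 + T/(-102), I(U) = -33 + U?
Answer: 16218/98994511 ≈ 0.00016383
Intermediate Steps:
h(m, o) = 7 - o (h(m, o) = 3 - (-4 + o) = 3 + (4 - o) = 7 - o)
c(T) = 1/318 - T/306 (c(T) = ((7 - 1*6)/106 + T/(-102))/3 = ((7 - 6)*(1/106) + T*(-1/102))/3 = (1*(1/106) - T/102)/3 = (1/106 - T/102)/3 = 1/318 - T/306)
1/(c(310) + ((10183 + I(-180)) - 3865)) = 1/((1/318 - 1/306*310) + ((10183 + (-33 - 180)) - 3865)) = 1/((1/318 - 155/153) + ((10183 - 213) - 3865)) = 1/(-16379/16218 + (9970 - 3865)) = 1/(-16379/16218 + 6105) = 1/(98994511/16218) = 16218/98994511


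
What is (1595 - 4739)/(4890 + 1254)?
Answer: -131/256 ≈ -0.51172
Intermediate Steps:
(1595 - 4739)/(4890 + 1254) = -3144/6144 = -3144*1/6144 = -131/256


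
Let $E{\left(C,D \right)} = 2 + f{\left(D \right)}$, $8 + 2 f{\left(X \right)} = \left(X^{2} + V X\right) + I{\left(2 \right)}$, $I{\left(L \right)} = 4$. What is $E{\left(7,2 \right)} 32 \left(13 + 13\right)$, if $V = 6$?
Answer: $6656$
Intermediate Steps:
$f{\left(X \right)} = -2 + \frac{X^{2}}{2} + 3 X$ ($f{\left(X \right)} = -4 + \frac{\left(X^{2} + 6 X\right) + 4}{2} = -4 + \frac{4 + X^{2} + 6 X}{2} = -4 + \left(2 + \frac{X^{2}}{2} + 3 X\right) = -2 + \frac{X^{2}}{2} + 3 X$)
$E{\left(C,D \right)} = \frac{D^{2}}{2} + 3 D$ ($E{\left(C,D \right)} = 2 + \left(-2 + \frac{D^{2}}{2} + 3 D\right) = \frac{D^{2}}{2} + 3 D$)
$E{\left(7,2 \right)} 32 \left(13 + 13\right) = \frac{1}{2} \cdot 2 \left(6 + 2\right) 32 \left(13 + 13\right) = \frac{1}{2} \cdot 2 \cdot 8 \cdot 32 \cdot 26 = 8 \cdot 32 \cdot 26 = 256 \cdot 26 = 6656$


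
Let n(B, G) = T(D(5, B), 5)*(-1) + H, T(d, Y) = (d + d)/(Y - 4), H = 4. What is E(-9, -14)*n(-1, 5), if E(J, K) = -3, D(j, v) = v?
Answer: -18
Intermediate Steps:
T(d, Y) = 2*d/(-4 + Y) (T(d, Y) = (2*d)/(-4 + Y) = 2*d/(-4 + Y))
n(B, G) = 4 - 2*B (n(B, G) = (2*B/(-4 + 5))*(-1) + 4 = (2*B/1)*(-1) + 4 = (2*B*1)*(-1) + 4 = (2*B)*(-1) + 4 = -2*B + 4 = 4 - 2*B)
E(-9, -14)*n(-1, 5) = -3*(4 - 2*(-1)) = -3*(4 + 2) = -3*6 = -18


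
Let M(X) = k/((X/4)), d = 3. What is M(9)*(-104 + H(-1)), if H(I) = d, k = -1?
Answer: 404/9 ≈ 44.889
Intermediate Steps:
M(X) = -4/X (M(X) = -1/(X/4) = -4/X)
H(I) = 3
M(9)*(-104 + H(-1)) = (-4/9)*(-104 + 3) = -4*1/9*(-101) = -4/9*(-101) = 404/9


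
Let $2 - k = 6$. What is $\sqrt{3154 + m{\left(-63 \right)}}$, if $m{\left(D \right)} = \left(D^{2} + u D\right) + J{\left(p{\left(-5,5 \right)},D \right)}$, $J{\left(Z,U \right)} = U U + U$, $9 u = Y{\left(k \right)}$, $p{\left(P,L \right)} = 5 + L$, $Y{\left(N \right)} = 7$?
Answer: $6 \sqrt{305} \approx 104.79$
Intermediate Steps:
$k = -4$ ($k = 2 - 6 = -4$)
$u = \frac{7}{9}$ ($u = \frac{1}{9} \cdot 7 = \frac{7}{9} \approx 0.77778$)
$J{\left(Z,U \right)} = U + U^{2}$ ($J{\left(Z,U \right)} = U^{2} + U = U + U^{2}$)
$m{\left(D \right)} = D^{2} + \frac{7 D}{9} + D \left(1 + D\right)$ ($m{\left(D \right)} = \left(D^{2} + \frac{7 D}{9}\right) + D \left(1 + D\right) = D^{2} + \frac{7 D}{9} + D \left(1 + D\right)$)
$\sqrt{3154 + m{\left(-63 \right)}} = \sqrt{3154 + \frac{2}{9} \left(-63\right) \left(8 + 9 \left(-63\right)\right)} = \sqrt{3154 + \frac{2}{9} \left(-63\right) \left(8 - 567\right)} = \sqrt{3154 + \frac{2}{9} \left(-63\right) \left(-559\right)} = \sqrt{3154 + 7826} = \sqrt{10980} = 6 \sqrt{305}$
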